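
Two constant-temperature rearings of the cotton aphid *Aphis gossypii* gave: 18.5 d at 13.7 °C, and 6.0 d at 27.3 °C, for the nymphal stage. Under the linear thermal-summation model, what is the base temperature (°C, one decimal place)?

7.2 °C

Under the model K = D·(T − T_b), so D₁·(T₁ − T_b) = D₂·(T₂ − T_b).
18.5·(13.7 − T_b) = 6.0·(27.3 − T_b)
T_b = (18.5·13.7 − 6.0·27.3) / (18.5 − 6.0) = 89.65 / 12.5 = 7.172 °C ≈ 7.2 °C.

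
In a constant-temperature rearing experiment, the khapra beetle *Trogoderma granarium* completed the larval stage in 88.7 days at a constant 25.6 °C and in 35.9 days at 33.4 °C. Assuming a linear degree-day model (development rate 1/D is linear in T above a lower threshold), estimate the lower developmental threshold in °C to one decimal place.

Linear rate model ⇒ the product D·(T − T_b) is constant across temperatures.
88.7·(25.6 − T_b) = 35.9·(33.4 − T_b)
T_b = (88.7·25.6 − 35.9·33.4) / (88.7 − 35.9) = 1071.66 / 52.8 = 20.297 °C ≈ 20.3 °C.

20.3 °C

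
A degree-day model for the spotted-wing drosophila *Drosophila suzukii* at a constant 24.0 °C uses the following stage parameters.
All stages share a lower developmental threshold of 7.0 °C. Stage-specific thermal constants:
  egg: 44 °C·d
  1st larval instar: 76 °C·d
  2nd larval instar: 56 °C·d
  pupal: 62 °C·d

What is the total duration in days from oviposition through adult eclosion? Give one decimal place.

14.0 days

Daily accumulation at 24.0 °C = 24.0 − 7.0 = 17.0 DD/day.
Total K = 44 + 76 + 56 + 62 = 238 DD.
Total duration = 238 / 17.0 = 14.000 ≈ 14.0 days.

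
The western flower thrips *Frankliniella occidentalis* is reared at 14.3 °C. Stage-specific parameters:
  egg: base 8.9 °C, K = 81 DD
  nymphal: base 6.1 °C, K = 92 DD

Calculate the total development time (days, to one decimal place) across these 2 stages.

egg: 81 / (14.3 − 8.9) = 81 / 5.4 = 15.000 d.
nymphal: 92 / (14.3 − 6.1) = 92 / 8.2 = 11.220 d.
Sum = 26.220 ≈ 26.2 days.

26.2 days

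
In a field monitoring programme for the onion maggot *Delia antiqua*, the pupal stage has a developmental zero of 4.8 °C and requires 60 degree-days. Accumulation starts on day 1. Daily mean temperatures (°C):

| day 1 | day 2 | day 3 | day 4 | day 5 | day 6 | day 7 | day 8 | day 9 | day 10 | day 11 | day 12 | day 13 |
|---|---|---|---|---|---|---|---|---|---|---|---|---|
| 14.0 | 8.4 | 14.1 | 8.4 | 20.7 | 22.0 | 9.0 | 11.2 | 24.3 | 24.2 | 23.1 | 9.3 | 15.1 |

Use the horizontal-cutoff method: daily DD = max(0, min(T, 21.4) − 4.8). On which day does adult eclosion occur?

Daily DD above 4.8 °C (capped at 16.6): 9.2, 3.6, 9.3, 3.6, 15.9, 16.6, 4.2, 6.4, 16.6, 16.6, 16.6, 4.5, 10.3.
Cumulative: 9.2, 12.8, 22.1, 25.7, 41.6, 58.2, 62.4, 68.8, 85.4, 102.0, 118.6, 123.1, 133.4.
The total first reaches 60 DD on day 7.

day 7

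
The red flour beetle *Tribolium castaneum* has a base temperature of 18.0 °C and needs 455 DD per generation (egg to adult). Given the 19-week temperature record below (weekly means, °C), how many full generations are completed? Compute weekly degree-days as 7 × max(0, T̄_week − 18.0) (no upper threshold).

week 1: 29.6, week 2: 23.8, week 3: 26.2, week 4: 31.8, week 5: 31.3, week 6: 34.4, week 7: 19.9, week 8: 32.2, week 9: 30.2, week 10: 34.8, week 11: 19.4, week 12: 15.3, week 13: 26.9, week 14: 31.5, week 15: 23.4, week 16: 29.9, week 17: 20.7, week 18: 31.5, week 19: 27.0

2 generations

Weekly DD (7 × max(0, T̄ − 18.0)): 81.2, 40.6, 57.4, 96.6, 93.1, 114.8, 13.3, 99.4, 85.4, 117.6, 9.8, 0.0, 62.3, 94.5, 37.8, 83.3, 18.9, 94.5, 63.0.
Season total = 1263.5 DD.
Complete generations = ⌊1263.5 / 455⌋ = 2.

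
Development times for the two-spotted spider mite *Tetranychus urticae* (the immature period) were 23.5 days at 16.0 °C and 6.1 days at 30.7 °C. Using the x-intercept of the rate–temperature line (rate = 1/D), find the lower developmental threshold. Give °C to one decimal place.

10.8 °C

Linear rate model ⇒ the product D·(T − T_b) is constant across temperatures.
23.5·(16.0 − T_b) = 6.1·(30.7 − T_b)
T_b = (23.5·16.0 − 6.1·30.7) / (23.5 − 6.1) = 188.73 / 17.4 = 10.847 °C ≈ 10.8 °C.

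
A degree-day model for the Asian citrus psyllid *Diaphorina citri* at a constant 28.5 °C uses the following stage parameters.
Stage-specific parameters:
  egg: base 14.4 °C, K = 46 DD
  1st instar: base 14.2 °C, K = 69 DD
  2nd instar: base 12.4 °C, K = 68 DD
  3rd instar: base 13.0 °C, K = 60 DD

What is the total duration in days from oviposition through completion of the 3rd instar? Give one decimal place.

16.2 days

egg: 46 / (28.5 − 14.4) = 46 / 14.1 = 3.262 d.
1st instar: 69 / (28.5 − 14.2) = 69 / 14.3 = 4.825 d.
2nd instar: 68 / (28.5 − 12.4) = 68 / 16.1 = 4.224 d.
3rd instar: 60 / (28.5 − 13.0) = 60 / 15.5 = 3.871 d.
Sum = 16.182 ≈ 16.2 days.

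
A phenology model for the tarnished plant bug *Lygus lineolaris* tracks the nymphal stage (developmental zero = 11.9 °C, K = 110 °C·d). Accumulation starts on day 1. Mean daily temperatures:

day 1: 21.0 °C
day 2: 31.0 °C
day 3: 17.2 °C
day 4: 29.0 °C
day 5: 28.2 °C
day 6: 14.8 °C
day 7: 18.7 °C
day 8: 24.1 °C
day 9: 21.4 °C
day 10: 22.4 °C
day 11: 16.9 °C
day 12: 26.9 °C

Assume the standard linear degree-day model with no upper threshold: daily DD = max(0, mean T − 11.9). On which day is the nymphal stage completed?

day 11

Daily DD above 11.9 °C: 9.1, 19.1, 5.3, 17.1, 16.3, 2.9, 6.8, 12.2, 9.5, 10.5, 5.0, 15.0.
Cumulative: 9.1, 28.2, 33.5, 50.6, 66.9, 69.8, 76.6, 88.8, 98.3, 108.8, 113.8, 128.8.
The total first reaches 110 DD on day 11.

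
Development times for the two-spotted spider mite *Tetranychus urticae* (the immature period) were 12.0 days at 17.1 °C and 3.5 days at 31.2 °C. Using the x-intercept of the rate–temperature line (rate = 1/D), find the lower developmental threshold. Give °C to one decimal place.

11.3 °C

Equal thermal constants: D₁(T₁ − T_b) = D₂(T₂ − T_b).
12.0·(17.1 − T_b) = 3.5·(31.2 − T_b)
T_b = (12.0·17.1 − 3.5·31.2) / (12.0 − 3.5) = 96.00 / 8.5 = 11.294 °C ≈ 11.3 °C.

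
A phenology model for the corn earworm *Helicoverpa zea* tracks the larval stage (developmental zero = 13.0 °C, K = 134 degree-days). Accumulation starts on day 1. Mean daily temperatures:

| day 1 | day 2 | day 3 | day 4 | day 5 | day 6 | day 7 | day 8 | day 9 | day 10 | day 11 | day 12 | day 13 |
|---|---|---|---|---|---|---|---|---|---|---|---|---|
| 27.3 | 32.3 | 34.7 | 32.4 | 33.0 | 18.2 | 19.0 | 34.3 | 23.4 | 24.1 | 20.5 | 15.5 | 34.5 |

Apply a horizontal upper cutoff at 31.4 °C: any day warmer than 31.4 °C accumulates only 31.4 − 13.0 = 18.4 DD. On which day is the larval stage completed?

day 10

Daily DD above 13.0 °C (capped at 18.4): 14.3, 18.4, 18.4, 18.4, 18.4, 5.2, 6.0, 18.4, 10.4, 11.1, 7.5, 2.5, 18.4.
Cumulative: 14.3, 32.7, 51.1, 69.5, 87.9, 93.1, 99.1, 117.5, 127.9, 139.0, 146.5, 149.0, 167.4.
The total first reaches 134 DD on day 10.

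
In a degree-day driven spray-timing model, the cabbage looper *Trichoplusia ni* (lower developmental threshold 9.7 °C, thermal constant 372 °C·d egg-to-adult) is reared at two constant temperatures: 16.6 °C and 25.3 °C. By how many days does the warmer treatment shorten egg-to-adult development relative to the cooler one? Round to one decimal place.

At 16.6 °C: 372 / (16.6 − 9.7) = 372 / 6.9 = 53.913 d.
At 25.3 °C: 372 / (25.3 − 9.7) = 372 / 15.6 = 23.846 d.
Difference = |53.913 − 23.846| = 30.067 ≈ 30.1 days.

30.1 days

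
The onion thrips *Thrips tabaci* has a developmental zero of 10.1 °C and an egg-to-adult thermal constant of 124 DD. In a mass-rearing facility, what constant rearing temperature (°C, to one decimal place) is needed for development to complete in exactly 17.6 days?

17.1 °C

Required daily accumulation = 124 / 17.6 = 7.045 DD/day.
T = T_base + 7.045 = 10.1 + 7.045 = 17.145 ≈ 17.1 °C.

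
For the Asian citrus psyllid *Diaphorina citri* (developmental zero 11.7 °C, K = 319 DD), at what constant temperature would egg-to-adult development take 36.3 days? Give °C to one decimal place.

Required daily accumulation = 319 / 36.3 = 8.788 DD/day.
T = T_base + 8.788 = 11.7 + 8.788 = 20.488 ≈ 20.5 °C.

20.5 °C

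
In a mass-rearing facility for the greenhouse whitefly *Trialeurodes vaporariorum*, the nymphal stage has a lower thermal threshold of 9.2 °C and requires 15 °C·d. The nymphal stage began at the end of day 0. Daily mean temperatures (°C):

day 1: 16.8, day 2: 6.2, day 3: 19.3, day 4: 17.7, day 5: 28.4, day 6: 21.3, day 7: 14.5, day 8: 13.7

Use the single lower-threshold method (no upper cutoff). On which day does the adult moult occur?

day 3

Daily DD above 9.2 °C: 7.6, 0.0, 10.1, 8.5, 19.2, 12.1, 5.3, 4.5.
Cumulative: 7.6, 7.6, 17.7, 26.2, 45.4, 57.5, 62.8, 67.3.
The total first reaches 15 DD on day 3.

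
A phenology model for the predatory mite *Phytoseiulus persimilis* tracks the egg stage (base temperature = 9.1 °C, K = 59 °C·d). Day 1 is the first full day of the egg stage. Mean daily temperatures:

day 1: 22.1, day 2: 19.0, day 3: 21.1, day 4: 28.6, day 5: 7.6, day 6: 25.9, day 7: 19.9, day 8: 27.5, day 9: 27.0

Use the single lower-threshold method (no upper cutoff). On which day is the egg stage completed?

day 6

Daily DD above 9.1 °C: 13.0, 9.9, 12.0, 19.5, 0.0, 16.8, 10.8, 18.4, 17.9.
Cumulative: 13.0, 22.9, 34.9, 54.4, 54.4, 71.2, 82.0, 100.4, 118.3.
The total first reaches 59 DD on day 6.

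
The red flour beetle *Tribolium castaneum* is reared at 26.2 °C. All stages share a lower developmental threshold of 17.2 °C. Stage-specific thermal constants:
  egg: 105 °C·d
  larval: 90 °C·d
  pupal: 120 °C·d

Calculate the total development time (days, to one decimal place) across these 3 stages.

35.0 days

Daily accumulation at 26.2 °C = 26.2 − 17.2 = 9.0 DD/day.
Total K = 105 + 90 + 120 = 315 DD.
Total duration = 315 / 9.0 = 35.000 ≈ 35.0 days.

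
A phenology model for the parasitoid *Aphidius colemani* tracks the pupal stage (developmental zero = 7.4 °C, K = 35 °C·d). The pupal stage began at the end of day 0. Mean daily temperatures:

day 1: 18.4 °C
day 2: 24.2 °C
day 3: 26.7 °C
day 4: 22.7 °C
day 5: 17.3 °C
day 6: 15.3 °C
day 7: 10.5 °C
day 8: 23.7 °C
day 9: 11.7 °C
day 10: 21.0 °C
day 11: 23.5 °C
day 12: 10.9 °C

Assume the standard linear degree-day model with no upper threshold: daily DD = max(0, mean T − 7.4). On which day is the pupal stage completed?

Daily DD above 7.4 °C: 11.0, 16.8, 19.3, 15.3, 9.9, 7.9, 3.1, 16.3, 4.3, 13.6, 16.1, 3.5.
Cumulative: 11.0, 27.8, 47.1, 62.4, 72.3, 80.2, 83.3, 99.6, 103.9, 117.5, 133.6, 137.1.
The total first reaches 35 DD on day 3.

day 3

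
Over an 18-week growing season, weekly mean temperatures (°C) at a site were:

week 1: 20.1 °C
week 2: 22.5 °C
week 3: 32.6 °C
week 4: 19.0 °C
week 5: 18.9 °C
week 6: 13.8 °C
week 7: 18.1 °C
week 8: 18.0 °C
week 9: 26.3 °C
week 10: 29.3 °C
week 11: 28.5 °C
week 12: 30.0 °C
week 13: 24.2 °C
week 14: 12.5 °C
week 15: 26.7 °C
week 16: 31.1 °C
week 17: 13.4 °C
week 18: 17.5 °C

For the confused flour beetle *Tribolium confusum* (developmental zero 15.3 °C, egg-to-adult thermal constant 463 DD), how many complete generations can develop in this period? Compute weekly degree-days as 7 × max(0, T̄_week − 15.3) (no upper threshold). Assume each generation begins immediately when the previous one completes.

Weekly DD (7 × max(0, T̄ − 15.3)): 33.6, 50.4, 121.1, 25.9, 25.2, 0.0, 19.6, 18.9, 77.0, 98.0, 92.4, 102.9, 62.3, 0.0, 79.8, 110.6, 0.0, 15.4.
Season total = 933.1 DD.
Complete generations = ⌊933.1 / 463⌋ = 2.

2 generations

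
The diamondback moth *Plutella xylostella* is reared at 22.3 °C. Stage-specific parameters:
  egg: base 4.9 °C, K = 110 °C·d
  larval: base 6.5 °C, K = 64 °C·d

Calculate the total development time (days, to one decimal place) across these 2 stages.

egg: 110 / (22.3 − 4.9) = 110 / 17.4 = 6.322 d.
larval: 64 / (22.3 − 6.5) = 64 / 15.8 = 4.051 d.
Sum = 10.372 ≈ 10.4 days.

10.4 days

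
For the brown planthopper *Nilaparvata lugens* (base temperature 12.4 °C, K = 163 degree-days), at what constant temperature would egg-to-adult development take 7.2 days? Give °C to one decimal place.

Required daily accumulation = 163 / 7.2 = 22.639 DD/day.
T = T_base + 22.639 = 12.4 + 22.639 = 35.039 ≈ 35.0 °C.

35.0 °C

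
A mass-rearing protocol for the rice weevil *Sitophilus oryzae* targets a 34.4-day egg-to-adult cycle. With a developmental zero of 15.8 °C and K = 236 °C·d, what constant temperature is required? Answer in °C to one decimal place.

22.7 °C

Required daily accumulation = 236 / 34.4 = 6.860 DD/day.
T = T_base + 6.860 = 15.8 + 6.860 = 22.660 ≈ 22.7 °C.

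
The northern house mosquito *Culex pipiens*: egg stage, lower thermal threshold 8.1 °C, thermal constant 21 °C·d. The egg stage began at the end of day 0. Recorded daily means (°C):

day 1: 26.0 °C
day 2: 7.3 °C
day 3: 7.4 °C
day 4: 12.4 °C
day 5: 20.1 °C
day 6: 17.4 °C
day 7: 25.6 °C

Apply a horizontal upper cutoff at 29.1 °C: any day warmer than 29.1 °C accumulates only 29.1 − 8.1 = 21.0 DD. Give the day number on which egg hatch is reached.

day 4

Daily DD above 8.1 °C (capped at 21.0): 17.9, 0.0, 0.0, 4.3, 12.0, 9.3, 17.5.
Cumulative: 17.9, 17.9, 17.9, 22.2, 34.2, 43.5, 61.0.
The total first reaches 21 DD on day 4.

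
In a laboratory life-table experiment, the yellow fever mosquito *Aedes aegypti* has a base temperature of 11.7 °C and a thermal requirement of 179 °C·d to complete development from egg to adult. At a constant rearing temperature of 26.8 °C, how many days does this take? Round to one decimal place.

11.9 days

Daily accumulation = 26.8 − 11.7 = 15.1 DD/day.
Duration = 179 / 15.1 = 11.854 ≈ 11.9 days.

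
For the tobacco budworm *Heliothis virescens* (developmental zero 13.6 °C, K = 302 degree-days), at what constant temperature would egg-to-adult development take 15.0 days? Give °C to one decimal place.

Required daily accumulation = 302 / 15.0 = 20.133 DD/day.
T = T_base + 20.133 = 13.6 + 20.133 = 33.733 ≈ 33.7 °C.

33.7 °C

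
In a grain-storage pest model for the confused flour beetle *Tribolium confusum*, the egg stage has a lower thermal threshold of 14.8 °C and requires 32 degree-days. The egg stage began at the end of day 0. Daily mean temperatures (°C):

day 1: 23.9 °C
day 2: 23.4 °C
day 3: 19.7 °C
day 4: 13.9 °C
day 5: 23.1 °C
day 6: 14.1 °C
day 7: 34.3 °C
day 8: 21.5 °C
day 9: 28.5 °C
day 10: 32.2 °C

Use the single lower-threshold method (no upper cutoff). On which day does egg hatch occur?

Daily DD above 14.8 °C: 9.1, 8.6, 4.9, 0.0, 8.3, 0.0, 19.5, 6.7, 13.7, 17.4.
Cumulative: 9.1, 17.7, 22.6, 22.6, 30.9, 30.9, 50.4, 57.1, 70.8, 88.2.
The total first reaches 32 DD on day 7.

day 7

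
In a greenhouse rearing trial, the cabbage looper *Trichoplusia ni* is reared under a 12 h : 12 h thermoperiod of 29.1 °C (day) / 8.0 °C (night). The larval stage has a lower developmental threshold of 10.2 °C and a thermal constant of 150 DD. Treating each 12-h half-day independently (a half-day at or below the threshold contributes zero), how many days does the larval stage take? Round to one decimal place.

Day half: max(0, 29.1 − 10.2) × 0.5 = 18.9 × 0.5 = 9.45 DD.
Night half: max(0, 8.0 − 10.2) × 0.5 = 0.0 × 0.5 = 0.00 DD.
Per 24 h: 9.45 DD/day.
Duration = 150 / 9.45 = 15.873 ≈ 15.9 days.

15.9 days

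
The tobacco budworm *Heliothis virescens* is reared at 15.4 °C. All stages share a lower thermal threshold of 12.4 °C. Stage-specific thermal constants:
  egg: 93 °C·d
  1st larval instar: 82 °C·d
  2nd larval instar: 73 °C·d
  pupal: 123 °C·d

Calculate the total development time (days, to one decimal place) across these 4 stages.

123.7 days

Daily accumulation at 15.4 °C = 15.4 − 12.4 = 3.0 DD/day.
Total K = 93 + 82 + 73 + 123 = 371 DD.
Total duration = 371 / 3.0 = 123.667 ≈ 123.7 days.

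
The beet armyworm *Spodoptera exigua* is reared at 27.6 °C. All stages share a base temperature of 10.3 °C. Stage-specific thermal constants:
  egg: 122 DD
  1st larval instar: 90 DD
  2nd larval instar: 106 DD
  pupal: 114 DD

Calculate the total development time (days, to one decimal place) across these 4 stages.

25.0 days

Daily accumulation at 27.6 °C = 27.6 − 10.3 = 17.3 DD/day.
Total K = 122 + 90 + 106 + 114 = 432 DD.
Total duration = 432 / 17.3 = 24.971 ≈ 25.0 days.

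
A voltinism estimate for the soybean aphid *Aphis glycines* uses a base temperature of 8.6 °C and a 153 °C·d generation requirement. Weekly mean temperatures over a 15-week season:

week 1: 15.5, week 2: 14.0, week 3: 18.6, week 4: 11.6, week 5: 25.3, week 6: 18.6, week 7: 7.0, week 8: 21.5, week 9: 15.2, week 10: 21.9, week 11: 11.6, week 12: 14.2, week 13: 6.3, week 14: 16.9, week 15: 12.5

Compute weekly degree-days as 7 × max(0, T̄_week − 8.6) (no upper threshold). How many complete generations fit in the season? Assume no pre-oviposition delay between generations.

Weekly DD (7 × max(0, T̄ − 8.6)): 48.3, 37.8, 70.0, 21.0, 116.9, 70.0, 0.0, 90.3, 46.2, 93.1, 21.0, 39.2, 0.0, 58.1, 27.3.
Season total = 739.2 DD.
Complete generations = ⌊739.2 / 153⌋ = 4.

4 generations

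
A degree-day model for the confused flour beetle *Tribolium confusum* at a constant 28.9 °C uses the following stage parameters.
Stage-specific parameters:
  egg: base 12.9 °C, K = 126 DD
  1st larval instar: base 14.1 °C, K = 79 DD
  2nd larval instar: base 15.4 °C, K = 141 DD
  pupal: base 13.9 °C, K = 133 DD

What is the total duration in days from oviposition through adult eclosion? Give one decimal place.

32.5 days

egg: 126 / (28.9 − 12.9) = 126 / 16.0 = 7.875 d.
1st larval instar: 79 / (28.9 − 14.1) = 79 / 14.8 = 5.338 d.
2nd larval instar: 141 / (28.9 − 15.4) = 141 / 13.5 = 10.444 d.
pupal: 133 / (28.9 − 13.9) = 133 / 15.0 = 8.867 d.
Sum = 32.524 ≈ 32.5 days.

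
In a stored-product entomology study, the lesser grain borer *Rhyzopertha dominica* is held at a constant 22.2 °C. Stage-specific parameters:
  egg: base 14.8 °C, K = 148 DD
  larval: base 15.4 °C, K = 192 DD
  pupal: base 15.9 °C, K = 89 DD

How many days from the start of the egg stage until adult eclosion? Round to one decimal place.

egg: 148 / (22.2 − 14.8) = 148 / 7.4 = 20.000 d.
larval: 192 / (22.2 − 15.4) = 192 / 6.8 = 28.235 d.
pupal: 89 / (22.2 − 15.9) = 89 / 6.3 = 14.127 d.
Sum = 62.362 ≈ 62.4 days.

62.4 days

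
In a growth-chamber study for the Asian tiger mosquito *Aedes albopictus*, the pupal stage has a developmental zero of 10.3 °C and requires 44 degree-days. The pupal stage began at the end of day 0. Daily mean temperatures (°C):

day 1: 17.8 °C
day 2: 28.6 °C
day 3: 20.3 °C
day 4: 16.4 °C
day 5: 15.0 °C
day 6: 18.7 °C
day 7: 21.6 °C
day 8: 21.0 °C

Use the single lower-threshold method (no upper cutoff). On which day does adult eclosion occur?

day 5

Daily DD above 10.3 °C: 7.5, 18.3, 10.0, 6.1, 4.7, 8.4, 11.3, 10.7.
Cumulative: 7.5, 25.8, 35.8, 41.9, 46.6, 55.0, 66.3, 77.0.
The total first reaches 44 DD on day 5.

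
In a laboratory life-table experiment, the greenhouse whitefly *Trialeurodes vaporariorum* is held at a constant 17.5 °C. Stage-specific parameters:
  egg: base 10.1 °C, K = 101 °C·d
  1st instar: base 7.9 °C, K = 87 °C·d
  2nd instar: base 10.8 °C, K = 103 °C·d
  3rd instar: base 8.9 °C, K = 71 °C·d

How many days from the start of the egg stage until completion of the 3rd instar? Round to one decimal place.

egg: 101 / (17.5 − 10.1) = 101 / 7.4 = 13.649 d.
1st instar: 87 / (17.5 − 7.9) = 87 / 9.6 = 9.062 d.
2nd instar: 103 / (17.5 − 10.8) = 103 / 6.7 = 15.373 d.
3rd instar: 71 / (17.5 − 8.9) = 71 / 8.6 = 8.256 d.
Sum = 46.340 ≈ 46.3 days.

46.3 days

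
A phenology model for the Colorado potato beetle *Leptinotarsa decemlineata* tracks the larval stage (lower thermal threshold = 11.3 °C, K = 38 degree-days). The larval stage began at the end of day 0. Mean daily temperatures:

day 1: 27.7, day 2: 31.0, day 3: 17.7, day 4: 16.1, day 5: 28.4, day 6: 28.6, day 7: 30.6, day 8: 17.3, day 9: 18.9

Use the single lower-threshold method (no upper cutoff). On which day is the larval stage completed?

Daily DD above 11.3 °C: 16.4, 19.7, 6.4, 4.8, 17.1, 17.3, 19.3, 6.0, 7.6.
Cumulative: 16.4, 36.1, 42.5, 47.3, 64.4, 81.7, 101.0, 107.0, 114.6.
The total first reaches 38 DD on day 3.

day 3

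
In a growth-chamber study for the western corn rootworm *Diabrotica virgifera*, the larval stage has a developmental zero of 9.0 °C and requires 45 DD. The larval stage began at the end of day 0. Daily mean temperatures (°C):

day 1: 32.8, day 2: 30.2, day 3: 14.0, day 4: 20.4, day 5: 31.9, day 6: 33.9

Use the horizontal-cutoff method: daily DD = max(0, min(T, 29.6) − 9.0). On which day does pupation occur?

day 3

Daily DD above 9.0 °C (capped at 20.6): 20.6, 20.6, 5.0, 11.4, 20.6, 20.6.
Cumulative: 20.6, 41.2, 46.2, 57.6, 78.2, 98.8.
The total first reaches 45 DD on day 3.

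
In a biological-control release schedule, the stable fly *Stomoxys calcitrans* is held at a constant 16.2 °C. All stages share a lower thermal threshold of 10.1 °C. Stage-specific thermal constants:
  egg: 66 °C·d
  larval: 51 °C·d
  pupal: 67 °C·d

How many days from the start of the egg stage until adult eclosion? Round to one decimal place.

30.2 days

Daily accumulation at 16.2 °C = 16.2 − 10.1 = 6.1 DD/day.
Total K = 66 + 51 + 67 = 184 DD.
Total duration = 184 / 6.1 = 30.164 ≈ 30.2 days.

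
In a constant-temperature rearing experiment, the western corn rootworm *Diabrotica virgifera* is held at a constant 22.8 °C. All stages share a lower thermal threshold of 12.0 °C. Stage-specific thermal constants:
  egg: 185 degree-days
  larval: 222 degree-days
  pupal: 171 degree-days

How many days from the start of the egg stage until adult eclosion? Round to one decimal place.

Daily accumulation at 22.8 °C = 22.8 − 12.0 = 10.8 DD/day.
Total K = 185 + 222 + 171 = 578 DD.
Total duration = 578 / 10.8 = 53.519 ≈ 53.5 days.

53.5 days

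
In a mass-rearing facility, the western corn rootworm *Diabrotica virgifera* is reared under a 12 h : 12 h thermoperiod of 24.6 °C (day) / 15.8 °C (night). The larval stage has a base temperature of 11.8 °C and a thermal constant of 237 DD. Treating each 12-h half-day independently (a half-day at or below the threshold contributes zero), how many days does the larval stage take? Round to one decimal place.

28.2 days

Day half: max(0, 24.6 − 11.8) × 0.5 = 12.8 × 0.5 = 6.40 DD.
Night half: max(0, 15.8 − 11.8) × 0.5 = 4.0 × 0.5 = 2.00 DD.
Per 24 h: 8.40 DD/day.
Duration = 237 / 8.40 = 28.214 ≈ 28.2 days.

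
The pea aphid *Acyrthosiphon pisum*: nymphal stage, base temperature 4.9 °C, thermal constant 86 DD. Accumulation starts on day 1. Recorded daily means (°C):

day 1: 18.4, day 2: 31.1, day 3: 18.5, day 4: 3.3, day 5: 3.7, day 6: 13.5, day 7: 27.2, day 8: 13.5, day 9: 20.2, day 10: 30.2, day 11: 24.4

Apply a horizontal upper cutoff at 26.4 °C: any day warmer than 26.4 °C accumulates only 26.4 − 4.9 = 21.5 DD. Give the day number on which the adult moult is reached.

Daily DD above 4.9 °C (capped at 21.5): 13.5, 21.5, 13.6, 0.0, 0.0, 8.6, 21.5, 8.6, 15.3, 21.5, 19.5.
Cumulative: 13.5, 35.0, 48.6, 48.6, 48.6, 57.2, 78.7, 87.3, 102.6, 124.1, 143.6.
The total first reaches 86 DD on day 8.

day 8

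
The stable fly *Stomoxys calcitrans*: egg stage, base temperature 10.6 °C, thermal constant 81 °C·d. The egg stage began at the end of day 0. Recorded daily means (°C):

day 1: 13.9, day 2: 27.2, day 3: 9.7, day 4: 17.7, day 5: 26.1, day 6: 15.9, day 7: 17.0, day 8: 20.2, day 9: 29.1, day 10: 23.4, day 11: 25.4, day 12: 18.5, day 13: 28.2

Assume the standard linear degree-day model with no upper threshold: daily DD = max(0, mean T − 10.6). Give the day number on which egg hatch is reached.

Daily DD above 10.6 °C: 3.3, 16.6, 0.0, 7.1, 15.5, 5.3, 6.4, 9.6, 18.5, 12.8, 14.8, 7.9, 17.6.
Cumulative: 3.3, 19.9, 19.9, 27.0, 42.5, 47.8, 54.2, 63.8, 82.3, 95.1, 109.9, 117.8, 135.4.
The total first reaches 81 DD on day 9.

day 9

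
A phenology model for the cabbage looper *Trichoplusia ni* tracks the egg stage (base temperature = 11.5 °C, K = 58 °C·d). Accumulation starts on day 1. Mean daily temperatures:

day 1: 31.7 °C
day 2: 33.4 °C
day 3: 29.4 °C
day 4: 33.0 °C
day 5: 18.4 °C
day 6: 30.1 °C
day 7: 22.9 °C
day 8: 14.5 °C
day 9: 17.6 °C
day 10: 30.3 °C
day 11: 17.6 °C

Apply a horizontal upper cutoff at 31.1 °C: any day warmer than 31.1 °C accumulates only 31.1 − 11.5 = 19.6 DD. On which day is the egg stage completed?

day 4

Daily DD above 11.5 °C (capped at 19.6): 19.6, 19.6, 17.9, 19.6, 6.9, 18.6, 11.4, 3.0, 6.1, 18.8, 6.1.
Cumulative: 19.6, 39.2, 57.1, 76.7, 83.6, 102.2, 113.6, 116.6, 122.7, 141.5, 147.6.
The total first reaches 58 DD on day 4.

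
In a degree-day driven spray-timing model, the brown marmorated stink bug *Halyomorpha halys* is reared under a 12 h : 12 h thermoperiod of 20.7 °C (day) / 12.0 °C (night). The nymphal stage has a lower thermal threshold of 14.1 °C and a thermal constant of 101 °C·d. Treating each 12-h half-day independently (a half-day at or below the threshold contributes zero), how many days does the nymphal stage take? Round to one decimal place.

30.6 days

Day half: max(0, 20.7 − 14.1) × 0.5 = 6.6 × 0.5 = 3.30 DD.
Night half: max(0, 12.0 − 14.1) × 0.5 = 0.0 × 0.5 = 0.00 DD.
Per 24 h: 3.30 DD/day.
Duration = 101 / 3.30 = 30.606 ≈ 30.6 days.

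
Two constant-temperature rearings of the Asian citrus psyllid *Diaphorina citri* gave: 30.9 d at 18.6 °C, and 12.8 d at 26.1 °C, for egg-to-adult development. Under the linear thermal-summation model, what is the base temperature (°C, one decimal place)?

13.3 °C

Linear rate model ⇒ the product D·(T − T_b) is constant across temperatures.
30.9·(18.6 − T_b) = 12.8·(26.1 − T_b)
T_b = (30.9·18.6 − 12.8·26.1) / (30.9 − 12.8) = 240.66 / 18.1 = 13.296 °C ≈ 13.3 °C.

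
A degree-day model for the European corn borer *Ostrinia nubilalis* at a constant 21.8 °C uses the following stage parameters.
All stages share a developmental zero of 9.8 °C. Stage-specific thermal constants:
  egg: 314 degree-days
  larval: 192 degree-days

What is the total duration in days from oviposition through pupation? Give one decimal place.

Daily accumulation at 21.8 °C = 21.8 − 9.8 = 12.0 DD/day.
Total K = 314 + 192 = 506 DD.
Total duration = 506 / 12.0 = 42.167 ≈ 42.2 days.

42.2 days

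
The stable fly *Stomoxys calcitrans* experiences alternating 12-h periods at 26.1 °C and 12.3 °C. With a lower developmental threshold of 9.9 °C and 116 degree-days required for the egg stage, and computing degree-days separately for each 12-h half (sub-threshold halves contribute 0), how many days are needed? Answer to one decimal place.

Day half: max(0, 26.1 − 9.9) × 0.5 = 16.2 × 0.5 = 8.10 DD.
Night half: max(0, 12.3 − 9.9) × 0.5 = 2.4 × 0.5 = 1.20 DD.
Per 24 h: 9.30 DD/day.
Duration = 116 / 9.30 = 12.473 ≈ 12.5 days.

12.5 days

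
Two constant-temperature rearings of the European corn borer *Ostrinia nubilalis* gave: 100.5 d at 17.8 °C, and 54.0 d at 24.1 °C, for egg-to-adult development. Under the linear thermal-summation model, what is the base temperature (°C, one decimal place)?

Equal thermal constants: D₁(T₁ − T_b) = D₂(T₂ − T_b).
100.5·(17.8 − T_b) = 54.0·(24.1 − T_b)
T_b = (100.5·17.8 − 54.0·24.1) / (100.5 − 54.0) = 487.50 / 46.5 = 10.484 °C ≈ 10.5 °C.

10.5 °C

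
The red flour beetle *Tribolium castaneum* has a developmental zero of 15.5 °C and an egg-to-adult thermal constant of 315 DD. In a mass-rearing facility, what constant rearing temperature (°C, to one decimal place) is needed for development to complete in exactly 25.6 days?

Required daily accumulation = 315 / 25.6 = 12.305 DD/day.
T = T_base + 12.305 = 15.5 + 12.305 = 27.805 ≈ 27.8 °C.

27.8 °C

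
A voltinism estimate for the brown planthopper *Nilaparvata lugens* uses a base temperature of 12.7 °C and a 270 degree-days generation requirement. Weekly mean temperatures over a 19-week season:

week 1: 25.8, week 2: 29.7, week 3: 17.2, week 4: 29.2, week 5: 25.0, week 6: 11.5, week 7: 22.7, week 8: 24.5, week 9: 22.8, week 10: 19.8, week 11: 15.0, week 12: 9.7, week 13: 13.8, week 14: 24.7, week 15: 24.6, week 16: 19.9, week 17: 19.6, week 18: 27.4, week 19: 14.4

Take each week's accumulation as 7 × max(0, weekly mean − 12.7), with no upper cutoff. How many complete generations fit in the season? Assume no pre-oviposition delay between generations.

4 generations

Weekly DD (7 × max(0, T̄ − 12.7)): 91.7, 119.0, 31.5, 115.5, 86.1, 0.0, 70.0, 82.6, 70.7, 49.7, 16.1, 0.0, 7.7, 84.0, 83.3, 50.4, 48.3, 102.9, 11.9.
Season total = 1121.4 DD.
Complete generations = ⌊1121.4 / 270⌋ = 4.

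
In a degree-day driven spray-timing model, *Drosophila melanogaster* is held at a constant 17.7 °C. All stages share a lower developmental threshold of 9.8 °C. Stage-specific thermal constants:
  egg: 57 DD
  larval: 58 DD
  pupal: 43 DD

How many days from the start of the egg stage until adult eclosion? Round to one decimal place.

Daily accumulation at 17.7 °C = 17.7 − 9.8 = 7.9 DD/day.
Total K = 57 + 58 + 43 = 158 DD.
Total duration = 158 / 7.9 = 20.000 ≈ 20.0 days.

20.0 days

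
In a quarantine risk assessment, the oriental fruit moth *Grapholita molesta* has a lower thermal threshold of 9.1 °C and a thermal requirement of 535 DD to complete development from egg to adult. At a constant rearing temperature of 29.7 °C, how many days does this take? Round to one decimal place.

26.0 days

Daily accumulation = 29.7 − 9.1 = 20.6 DD/day.
Duration = 535 / 20.6 = 25.971 ≈ 26.0 days.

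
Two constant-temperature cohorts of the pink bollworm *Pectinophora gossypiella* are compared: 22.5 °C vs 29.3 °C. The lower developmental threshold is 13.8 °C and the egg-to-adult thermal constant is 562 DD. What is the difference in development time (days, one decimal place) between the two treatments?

28.3 days

At 22.5 °C: 562 / (22.5 − 13.8) = 562 / 8.7 = 64.598 d.
At 29.3 °C: 562 / (29.3 − 13.8) = 562 / 15.5 = 36.258 d.
Difference = |64.598 − 36.258| = 28.340 ≈ 28.3 days.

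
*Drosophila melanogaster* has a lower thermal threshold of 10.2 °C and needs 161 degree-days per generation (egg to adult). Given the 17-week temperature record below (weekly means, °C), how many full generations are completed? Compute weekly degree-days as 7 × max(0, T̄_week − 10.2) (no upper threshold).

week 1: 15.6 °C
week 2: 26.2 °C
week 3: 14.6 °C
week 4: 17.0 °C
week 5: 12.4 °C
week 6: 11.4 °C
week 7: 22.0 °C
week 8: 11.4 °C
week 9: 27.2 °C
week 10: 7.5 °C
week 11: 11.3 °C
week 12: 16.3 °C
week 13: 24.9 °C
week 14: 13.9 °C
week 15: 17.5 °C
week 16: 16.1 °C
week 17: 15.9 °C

Weekly DD (7 × max(0, T̄ − 10.2)): 37.8, 112.0, 30.8, 47.6, 15.4, 8.4, 82.6, 8.4, 119.0, 0.0, 7.7, 42.7, 102.9, 25.9, 51.1, 41.3, 39.9.
Season total = 773.5 DD.
Complete generations = ⌊773.5 / 161⌋ = 4.

4 generations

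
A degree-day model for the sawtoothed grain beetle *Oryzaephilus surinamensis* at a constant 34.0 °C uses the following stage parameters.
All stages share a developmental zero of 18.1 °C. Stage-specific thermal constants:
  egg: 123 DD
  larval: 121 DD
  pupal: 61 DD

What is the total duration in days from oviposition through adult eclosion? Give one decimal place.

19.2 days

Daily accumulation at 34.0 °C = 34.0 − 18.1 = 15.9 DD/day.
Total K = 123 + 121 + 61 = 305 DD.
Total duration = 305 / 15.9 = 19.182 ≈ 19.2 days.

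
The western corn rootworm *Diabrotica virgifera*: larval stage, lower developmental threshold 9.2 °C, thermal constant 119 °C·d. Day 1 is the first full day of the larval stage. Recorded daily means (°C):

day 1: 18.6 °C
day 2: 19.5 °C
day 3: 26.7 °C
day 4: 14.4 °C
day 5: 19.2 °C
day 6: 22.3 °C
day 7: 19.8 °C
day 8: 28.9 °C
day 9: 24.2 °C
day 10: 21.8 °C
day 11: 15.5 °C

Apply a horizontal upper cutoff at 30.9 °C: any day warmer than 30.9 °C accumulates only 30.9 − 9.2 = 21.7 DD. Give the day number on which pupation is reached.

day 10

Daily DD above 9.2 °C (capped at 21.7): 9.4, 10.3, 17.5, 5.2, 10.0, 13.1, 10.6, 19.7, 15.0, 12.6, 6.3.
Cumulative: 9.4, 19.7, 37.2, 42.4, 52.4, 65.5, 76.1, 95.8, 110.8, 123.4, 129.7.
The total first reaches 119 DD on day 10.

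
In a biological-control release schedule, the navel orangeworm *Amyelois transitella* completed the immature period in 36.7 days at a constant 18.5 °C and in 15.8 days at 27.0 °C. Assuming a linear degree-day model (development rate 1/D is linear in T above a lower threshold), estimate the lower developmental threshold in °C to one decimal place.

Under the model K = D·(T − T_b), so D₁·(T₁ − T_b) = D₂·(T₂ − T_b).
36.7·(18.5 − T_b) = 15.8·(27.0 − T_b)
T_b = (36.7·18.5 − 15.8·27.0) / (36.7 − 15.8) = 252.35 / 20.9 = 12.074 °C ≈ 12.1 °C.

12.1 °C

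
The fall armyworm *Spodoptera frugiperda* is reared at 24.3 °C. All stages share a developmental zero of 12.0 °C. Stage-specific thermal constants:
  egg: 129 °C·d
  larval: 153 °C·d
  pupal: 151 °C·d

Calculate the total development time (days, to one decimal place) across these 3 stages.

35.2 days

Daily accumulation at 24.3 °C = 24.3 − 12.0 = 12.3 DD/day.
Total K = 129 + 153 + 151 = 433 DD.
Total duration = 433 / 12.3 = 35.203 ≈ 35.2 days.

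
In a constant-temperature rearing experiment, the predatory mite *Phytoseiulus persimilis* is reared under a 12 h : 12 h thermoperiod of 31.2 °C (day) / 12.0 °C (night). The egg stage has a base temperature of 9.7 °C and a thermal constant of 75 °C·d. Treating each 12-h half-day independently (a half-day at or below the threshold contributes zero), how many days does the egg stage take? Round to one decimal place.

6.3 days

Day half: max(0, 31.2 − 9.7) × 0.5 = 21.5 × 0.5 = 10.75 DD.
Night half: max(0, 12.0 − 9.7) × 0.5 = 2.3 × 0.5 = 1.15 DD.
Per 24 h: 11.90 DD/day.
Duration = 75 / 11.90 = 6.303 ≈ 6.3 days.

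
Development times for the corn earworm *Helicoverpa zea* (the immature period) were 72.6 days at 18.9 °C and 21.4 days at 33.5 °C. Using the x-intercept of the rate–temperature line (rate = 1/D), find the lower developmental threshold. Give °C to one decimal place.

Equal thermal constants: D₁(T₁ − T_b) = D₂(T₂ − T_b).
72.6·(18.9 − T_b) = 21.4·(33.5 − T_b)
T_b = (72.6·18.9 − 21.4·33.5) / (72.6 − 21.4) = 655.24 / 51.2 = 12.798 °C ≈ 12.8 °C.

12.8 °C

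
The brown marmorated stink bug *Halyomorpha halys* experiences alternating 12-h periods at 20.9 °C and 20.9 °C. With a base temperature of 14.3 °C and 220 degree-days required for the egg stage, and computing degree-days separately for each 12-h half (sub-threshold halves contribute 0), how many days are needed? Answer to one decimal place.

Day half: max(0, 20.9 − 14.3) × 0.5 = 6.6 × 0.5 = 3.30 DD.
Night half: max(0, 20.9 − 14.3) × 0.5 = 6.6 × 0.5 = 3.30 DD.
Per 24 h: 6.60 DD/day.
Duration = 220 / 6.60 = 33.333 ≈ 33.3 days.

33.3 days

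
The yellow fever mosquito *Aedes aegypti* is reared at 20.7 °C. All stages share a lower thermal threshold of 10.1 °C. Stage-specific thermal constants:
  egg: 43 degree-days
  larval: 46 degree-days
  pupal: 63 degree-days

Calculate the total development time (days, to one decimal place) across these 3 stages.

14.3 days

Daily accumulation at 20.7 °C = 20.7 − 10.1 = 10.6 DD/day.
Total K = 43 + 46 + 63 = 152 DD.
Total duration = 152 / 10.6 = 14.340 ≈ 14.3 days.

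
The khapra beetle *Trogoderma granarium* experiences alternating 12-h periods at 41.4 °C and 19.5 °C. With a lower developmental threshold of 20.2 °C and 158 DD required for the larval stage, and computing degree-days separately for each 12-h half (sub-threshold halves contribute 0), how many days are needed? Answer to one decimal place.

14.9 days

Day half: max(0, 41.4 − 20.2) × 0.5 = 21.2 × 0.5 = 10.60 DD.
Night half: max(0, 19.5 − 20.2) × 0.5 = 0.0 × 0.5 = 0.00 DD.
Per 24 h: 10.60 DD/day.
Duration = 158 / 10.60 = 14.906 ≈ 14.9 days.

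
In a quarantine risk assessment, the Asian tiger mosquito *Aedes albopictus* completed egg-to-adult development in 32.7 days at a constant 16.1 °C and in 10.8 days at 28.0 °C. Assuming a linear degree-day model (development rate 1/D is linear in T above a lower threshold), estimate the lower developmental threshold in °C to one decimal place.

Under the model K = D·(T − T_b), so D₁·(T₁ − T_b) = D₂·(T₂ − T_b).
32.7·(16.1 − T_b) = 10.8·(28.0 − T_b)
T_b = (32.7·16.1 − 10.8·28.0) / (32.7 − 10.8) = 224.07 / 21.9 = 10.232 °C ≈ 10.2 °C.

10.2 °C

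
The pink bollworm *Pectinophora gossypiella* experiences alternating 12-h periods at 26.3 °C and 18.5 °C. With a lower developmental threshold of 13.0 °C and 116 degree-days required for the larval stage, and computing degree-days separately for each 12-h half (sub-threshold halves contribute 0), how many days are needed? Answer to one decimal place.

12.3 days

Day half: max(0, 26.3 − 13.0) × 0.5 = 13.3 × 0.5 = 6.65 DD.
Night half: max(0, 18.5 − 13.0) × 0.5 = 5.5 × 0.5 = 2.75 DD.
Per 24 h: 9.40 DD/day.
Duration = 116 / 9.40 = 12.340 ≈ 12.3 days.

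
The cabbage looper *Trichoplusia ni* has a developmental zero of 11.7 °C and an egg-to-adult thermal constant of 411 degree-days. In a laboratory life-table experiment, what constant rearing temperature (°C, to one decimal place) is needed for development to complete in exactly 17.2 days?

Required daily accumulation = 411 / 17.2 = 23.895 DD/day.
T = T_base + 23.895 = 11.7 + 23.895 = 35.595 ≈ 35.6 °C.

35.6 °C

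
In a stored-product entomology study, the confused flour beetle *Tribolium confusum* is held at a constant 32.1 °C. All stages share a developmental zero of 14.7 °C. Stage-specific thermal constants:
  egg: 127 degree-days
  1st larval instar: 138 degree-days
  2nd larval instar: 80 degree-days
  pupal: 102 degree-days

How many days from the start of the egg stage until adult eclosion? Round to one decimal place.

Daily accumulation at 32.1 °C = 32.1 − 14.7 = 17.4 DD/day.
Total K = 127 + 138 + 80 + 102 = 447 DD.
Total duration = 447 / 17.4 = 25.690 ≈ 25.7 days.

25.7 days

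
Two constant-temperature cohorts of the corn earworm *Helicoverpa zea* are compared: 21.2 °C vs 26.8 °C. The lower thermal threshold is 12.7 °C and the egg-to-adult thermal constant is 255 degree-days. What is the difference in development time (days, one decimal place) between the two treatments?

At 21.2 °C: 255 / (21.2 − 12.7) = 255 / 8.5 = 30.000 d.
At 26.8 °C: 255 / (26.8 − 12.7) = 255 / 14.1 = 18.085 d.
Difference = |30.000 − 18.085| = 11.915 ≈ 11.9 days.

11.9 days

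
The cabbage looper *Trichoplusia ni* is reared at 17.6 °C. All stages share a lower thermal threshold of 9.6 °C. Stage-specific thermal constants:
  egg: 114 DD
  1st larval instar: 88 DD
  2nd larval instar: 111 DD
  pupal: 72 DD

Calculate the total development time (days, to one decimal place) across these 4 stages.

Daily accumulation at 17.6 °C = 17.6 − 9.6 = 8.0 DD/day.
Total K = 114 + 88 + 111 + 72 = 385 DD.
Total duration = 385 / 8.0 = 48.125 ≈ 48.1 days.

48.1 days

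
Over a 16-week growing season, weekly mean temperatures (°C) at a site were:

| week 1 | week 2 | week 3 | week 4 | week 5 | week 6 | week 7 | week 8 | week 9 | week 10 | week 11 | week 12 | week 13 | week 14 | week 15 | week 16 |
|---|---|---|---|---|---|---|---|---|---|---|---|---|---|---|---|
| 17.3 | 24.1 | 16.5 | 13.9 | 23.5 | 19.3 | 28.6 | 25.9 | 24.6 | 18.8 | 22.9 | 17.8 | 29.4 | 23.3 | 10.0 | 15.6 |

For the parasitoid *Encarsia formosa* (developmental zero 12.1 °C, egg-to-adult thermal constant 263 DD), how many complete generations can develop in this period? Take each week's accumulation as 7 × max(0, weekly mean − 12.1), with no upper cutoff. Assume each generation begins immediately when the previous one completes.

Weekly DD (7 × max(0, T̄ − 12.1)): 36.4, 84.0, 30.8, 12.6, 79.8, 50.4, 115.5, 96.6, 87.5, 46.9, 75.6, 39.9, 121.1, 78.4, 0.0, 24.5.
Season total = 980.0 DD.
Complete generations = ⌊980.0 / 263⌋ = 3.

3 generations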